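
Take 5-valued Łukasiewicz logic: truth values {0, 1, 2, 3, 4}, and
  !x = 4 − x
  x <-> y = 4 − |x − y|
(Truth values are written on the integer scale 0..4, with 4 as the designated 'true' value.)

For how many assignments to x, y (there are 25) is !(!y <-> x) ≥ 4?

2

value 4: 2 assignments (counts)
value 3: 4 assignments
value 2: 6 assignments
value 1: 8 assignments
value 0: 5 assignments
So 2 of the 25 assignments meet the threshold.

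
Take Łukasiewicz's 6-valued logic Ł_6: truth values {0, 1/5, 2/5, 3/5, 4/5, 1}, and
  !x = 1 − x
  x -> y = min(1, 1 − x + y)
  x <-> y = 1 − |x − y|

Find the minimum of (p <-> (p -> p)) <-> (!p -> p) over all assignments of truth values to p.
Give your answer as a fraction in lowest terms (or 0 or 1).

3/5

Take p = 2/5:
p -> p = 2/5 -> 2/5 = 1
p <-> (p -> p) = 2/5 <-> 1 = 2/5
!p = !2/5 = 3/5
!p -> p = 3/5 -> 2/5 = 4/5
(p <-> (p -> p)) <-> (!p -> p) = 2/5 <-> 4/5 = 3/5
No assignment yields a value below 3/5, so this is the minimum.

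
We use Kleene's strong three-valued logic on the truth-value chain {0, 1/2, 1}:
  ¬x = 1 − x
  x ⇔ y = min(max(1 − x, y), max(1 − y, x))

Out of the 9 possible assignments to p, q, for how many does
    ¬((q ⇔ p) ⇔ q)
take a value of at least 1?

p = 0, q = 0 ↦ 1  ≥
p = 0, q = 1/2 ↦ 1/2  <
p = 0, q = 1 ↦ 1  ≥
p = 1/2, q = 0 ↦ 1/2  <
p = 1/2, q = 1/2 ↦ 1/2  <
p = 1/2, q = 1 ↦ 1/2  <
p = 1, q = 0 ↦ 0  <
p = 1, q = 1/2 ↦ 1/2  <
p = 1, q = 1 ↦ 0  <
So 2 of the 9 assignments meet the threshold.

2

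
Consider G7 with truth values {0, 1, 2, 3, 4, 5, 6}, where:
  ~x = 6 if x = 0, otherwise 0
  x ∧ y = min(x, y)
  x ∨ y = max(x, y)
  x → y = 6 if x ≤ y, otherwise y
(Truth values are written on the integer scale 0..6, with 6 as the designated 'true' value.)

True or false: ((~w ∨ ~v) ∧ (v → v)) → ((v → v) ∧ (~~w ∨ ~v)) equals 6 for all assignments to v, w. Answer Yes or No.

Counterexample: take v = 1, w = 0.
~w = ~0 = 6
~v = ~1 = 0
~w ∨ ~v = 6 ∨ 0 = 6
v → v = 1 → 1 = 6
(~w ∨ ~v) ∧ (v → v) = 6 ∧ 6 = 6
v → v = 1 → 1 = 6
~w = ~0 = 6
~~w = ~6 = 0
~v = ~1 = 0
~~w ∨ ~v = 0 ∨ 0 = 0
(v → v) ∧ (~~w ∨ ~v) = 6 ∧ 0 = 0
((~w ∨ ~v) ∧ (v → v)) → ((v → v) ∧ (~~w ∨ ~v)) = 6 → 0 = 0
This gives 0 ≠ 6.

No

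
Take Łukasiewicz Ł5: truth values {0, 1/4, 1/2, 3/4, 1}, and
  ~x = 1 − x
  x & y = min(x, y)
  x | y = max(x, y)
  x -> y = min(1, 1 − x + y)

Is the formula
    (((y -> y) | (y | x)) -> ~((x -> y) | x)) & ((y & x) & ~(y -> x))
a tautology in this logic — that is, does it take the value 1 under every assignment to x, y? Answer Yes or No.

No

Counterexample: take x = 0, y = 0.
y -> y = 0 -> 0 = 1
y | x = 0 | 0 = 0
(y -> y) | (y | x) = 1 | 0 = 1
x -> y = 0 -> 0 = 1
(x -> y) | x = 1 | 0 = 1
~((x -> y) | x) = ~1 = 0
((y -> y) | (y | x)) -> ~((x -> y) | x) = 1 -> 0 = 0
y & x = 0 & 0 = 0
y -> x = 0 -> 0 = 1
~(y -> x) = ~1 = 0
(y & x) & ~(y -> x) = 0 & 0 = 0
(((y -> y) | (y | x)) -> ~((x -> y) | x)) & ((y & x) & ~(y -> x)) = 0 & 0 = 0
This gives 0 ≠ 1.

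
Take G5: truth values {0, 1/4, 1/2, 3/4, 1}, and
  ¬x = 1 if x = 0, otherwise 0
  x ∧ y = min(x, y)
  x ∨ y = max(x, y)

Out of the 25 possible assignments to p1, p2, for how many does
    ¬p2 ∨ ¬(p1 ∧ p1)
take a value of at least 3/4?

9

value 1: 9 assignments (counts)
value 0: 16 assignments
So 9 of the 25 assignments meet the threshold.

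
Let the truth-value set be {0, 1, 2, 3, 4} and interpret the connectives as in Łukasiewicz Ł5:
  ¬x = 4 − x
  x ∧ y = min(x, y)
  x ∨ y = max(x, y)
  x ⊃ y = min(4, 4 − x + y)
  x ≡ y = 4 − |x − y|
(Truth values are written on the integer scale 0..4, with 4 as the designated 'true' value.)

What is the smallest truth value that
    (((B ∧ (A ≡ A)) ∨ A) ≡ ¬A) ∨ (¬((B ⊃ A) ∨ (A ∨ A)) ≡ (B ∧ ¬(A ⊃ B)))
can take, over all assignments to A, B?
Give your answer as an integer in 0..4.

Take A = 0, B = 2:
A ≡ A = 0 ≡ 0 = 4
B ∧ (A ≡ A) = 2 ∧ 4 = 2
(B ∧ (A ≡ A)) ∨ A = 2 ∨ 0 = 2
¬A = ¬0 = 4
((B ∧ (A ≡ A)) ∨ A) ≡ ¬A = 2 ≡ 4 = 2
B ⊃ A = 2 ⊃ 0 = 2
A ∨ A = 0 ∨ 0 = 0
(B ⊃ A) ∨ (A ∨ A) = 2 ∨ 0 = 2
¬((B ⊃ A) ∨ (A ∨ A)) = ¬2 = 2
A ⊃ B = 0 ⊃ 2 = 4
¬(A ⊃ B) = ¬4 = 0
B ∧ ¬(A ⊃ B) = 2 ∧ 0 = 0
¬((B ⊃ A) ∨ (A ∨ A)) ≡ (B ∧ ¬(A ⊃ B)) = 2 ≡ 0 = 2
(((B ∧ (A ≡ A)) ∨ A) ≡ ¬A) ∨ (¬((B ⊃ A) ∨ (A ∨ A)) ≡ (B ∧ ¬(A ⊃ B))) = 2 ∨ 2 = 2
No assignment yields a value below 2, so this is the minimum.

2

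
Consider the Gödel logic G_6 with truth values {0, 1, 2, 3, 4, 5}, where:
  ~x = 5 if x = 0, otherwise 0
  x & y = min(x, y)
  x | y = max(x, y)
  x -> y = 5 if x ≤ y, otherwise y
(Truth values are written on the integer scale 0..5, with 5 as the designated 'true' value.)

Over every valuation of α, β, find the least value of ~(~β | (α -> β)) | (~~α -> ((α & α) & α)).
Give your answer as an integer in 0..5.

Take α = 1, β = 0:
~β = ~0 = 5
α -> β = 1 -> 0 = 0
~β | (α -> β) = 5 | 0 = 5
~(~β | (α -> β)) = ~5 = 0
~α = ~1 = 0
~~α = ~0 = 5
α & α = 1 & 1 = 1
(α & α) & α = 1 & 1 = 1
~~α -> ((α & α) & α) = 5 -> 1 = 1
~(~β | (α -> β)) | (~~α -> ((α & α) & α)) = 0 | 1 = 1
No assignment yields a value below 1, so this is the minimum.

1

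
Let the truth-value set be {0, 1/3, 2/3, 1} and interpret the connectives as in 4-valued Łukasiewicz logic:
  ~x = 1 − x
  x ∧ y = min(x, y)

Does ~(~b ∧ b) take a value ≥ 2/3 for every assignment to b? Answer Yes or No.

b = 0 ↦ 1
b = 1/3 ↦ 2/3
b = 2/3 ↦ 2/3
b = 1 ↦ 1
Every assignment gives a value ≥ 2/3.

Yes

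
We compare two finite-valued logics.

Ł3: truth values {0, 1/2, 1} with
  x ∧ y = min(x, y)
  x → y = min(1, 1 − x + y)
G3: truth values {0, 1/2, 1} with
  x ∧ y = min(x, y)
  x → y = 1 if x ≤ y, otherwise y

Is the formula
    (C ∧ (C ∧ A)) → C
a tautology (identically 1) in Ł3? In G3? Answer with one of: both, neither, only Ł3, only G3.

In Ł3: every assignment gives 1 — tautology.
In G3: every assignment gives 1 — tautology.

both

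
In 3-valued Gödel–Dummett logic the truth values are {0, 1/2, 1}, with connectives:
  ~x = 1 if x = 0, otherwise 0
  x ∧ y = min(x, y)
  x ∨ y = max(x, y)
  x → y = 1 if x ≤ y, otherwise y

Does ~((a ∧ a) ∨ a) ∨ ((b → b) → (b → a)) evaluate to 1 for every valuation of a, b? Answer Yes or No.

No

Counterexample: take a = 1/2, b = 1.
a ∧ a = 1/2 ∧ 1/2 = 1/2
(a ∧ a) ∨ a = 1/2 ∨ 1/2 = 1/2
~((a ∧ a) ∨ a) = ~1/2 = 0
b → b = 1 → 1 = 1
b → a = 1 → 1/2 = 1/2
(b → b) → (b → a) = 1 → 1/2 = 1/2
~((a ∧ a) ∨ a) ∨ ((b → b) → (b → a)) = 0 ∨ 1/2 = 1/2
This gives 1/2 ≠ 1.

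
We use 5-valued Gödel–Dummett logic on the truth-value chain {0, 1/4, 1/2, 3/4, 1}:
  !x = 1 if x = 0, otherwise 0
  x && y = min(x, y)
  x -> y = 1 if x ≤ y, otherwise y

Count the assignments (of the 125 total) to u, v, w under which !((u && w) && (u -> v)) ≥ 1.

value 1: 61 assignments (counts)
value 0: 64 assignments
So 61 of the 125 assignments meet the threshold.

61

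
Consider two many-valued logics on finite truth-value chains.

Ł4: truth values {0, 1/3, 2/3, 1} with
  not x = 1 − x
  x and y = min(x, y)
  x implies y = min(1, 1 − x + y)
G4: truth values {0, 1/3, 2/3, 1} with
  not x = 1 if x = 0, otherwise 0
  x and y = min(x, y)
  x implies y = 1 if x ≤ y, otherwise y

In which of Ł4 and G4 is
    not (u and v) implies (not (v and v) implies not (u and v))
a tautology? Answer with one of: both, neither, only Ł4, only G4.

both

In Ł4: every assignment gives 1 — tautology.
In G4: every assignment gives 1 — tautology.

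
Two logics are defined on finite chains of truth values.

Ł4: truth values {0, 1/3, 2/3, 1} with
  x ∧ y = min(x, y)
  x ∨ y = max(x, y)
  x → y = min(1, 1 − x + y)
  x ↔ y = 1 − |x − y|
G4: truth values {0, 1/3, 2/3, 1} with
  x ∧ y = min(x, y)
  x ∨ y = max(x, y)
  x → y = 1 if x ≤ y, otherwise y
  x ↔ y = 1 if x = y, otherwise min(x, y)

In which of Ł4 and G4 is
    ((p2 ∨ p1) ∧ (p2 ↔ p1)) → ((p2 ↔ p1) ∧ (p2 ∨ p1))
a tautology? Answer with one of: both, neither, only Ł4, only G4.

In Ł4: every assignment gives 1 — tautology.
In G4: every assignment gives 1 — tautology.

both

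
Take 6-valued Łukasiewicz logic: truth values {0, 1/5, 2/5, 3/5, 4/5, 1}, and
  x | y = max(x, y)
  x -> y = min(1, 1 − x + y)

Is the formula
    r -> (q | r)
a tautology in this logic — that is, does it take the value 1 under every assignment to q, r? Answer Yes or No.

Yes

At q = 1/5, r = 0, for instance:
q | r = 1/5 | 0 = 1/5
r -> (q | r) = 0 -> 1/5 = 1
and checking the remaining 35 assignments likewise gives ≥ 1 in every case.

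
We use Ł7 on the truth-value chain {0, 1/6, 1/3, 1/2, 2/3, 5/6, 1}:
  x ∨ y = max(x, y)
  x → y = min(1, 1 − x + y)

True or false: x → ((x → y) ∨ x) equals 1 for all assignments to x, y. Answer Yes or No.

Yes

At x = 1, y = 1/2, for instance:
x → y = 1 → 1/2 = 1/2
(x → y) ∨ x = 1/2 ∨ 1 = 1
x → ((x → y) ∨ x) = 1 → 1 = 1
and checking the remaining 48 assignments likewise gives ≥ 1 in every case.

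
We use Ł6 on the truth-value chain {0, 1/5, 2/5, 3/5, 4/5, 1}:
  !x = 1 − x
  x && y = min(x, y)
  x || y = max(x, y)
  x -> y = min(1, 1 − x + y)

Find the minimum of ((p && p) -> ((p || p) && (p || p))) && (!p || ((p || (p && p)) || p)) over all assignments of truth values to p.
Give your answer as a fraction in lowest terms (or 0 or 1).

Take p = 2/5:
p && p = 2/5 && 2/5 = 2/5
p || p = 2/5 || 2/5 = 2/5
p || p = 2/5 || 2/5 = 2/5
(p || p) && (p || p) = 2/5 && 2/5 = 2/5
(p && p) -> ((p || p) && (p || p)) = 2/5 -> 2/5 = 1
!p = !2/5 = 3/5
p && p = 2/5 && 2/5 = 2/5
p || (p && p) = 2/5 || 2/5 = 2/5
(p || (p && p)) || p = 2/5 || 2/5 = 2/5
!p || ((p || (p && p)) || p) = 3/5 || 2/5 = 3/5
((p && p) -> ((p || p) && (p || p))) && (!p || ((p || (p && p)) || p)) = 1 && 3/5 = 3/5
No assignment yields a value below 3/5, so this is the minimum.

3/5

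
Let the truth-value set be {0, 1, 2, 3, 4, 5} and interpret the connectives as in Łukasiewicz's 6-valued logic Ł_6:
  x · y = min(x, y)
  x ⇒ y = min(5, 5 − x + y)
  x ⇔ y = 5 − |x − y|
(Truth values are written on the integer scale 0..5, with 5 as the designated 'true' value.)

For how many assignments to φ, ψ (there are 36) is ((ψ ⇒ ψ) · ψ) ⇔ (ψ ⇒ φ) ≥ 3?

value 5: 3 assignments (counts)
value 4: 7 assignments (counts)
value 3: 6 assignments (counts)
value 2: 7 assignments
value 1: 6 assignments
value 0: 7 assignments
So 16 of the 36 assignments meet the threshold.

16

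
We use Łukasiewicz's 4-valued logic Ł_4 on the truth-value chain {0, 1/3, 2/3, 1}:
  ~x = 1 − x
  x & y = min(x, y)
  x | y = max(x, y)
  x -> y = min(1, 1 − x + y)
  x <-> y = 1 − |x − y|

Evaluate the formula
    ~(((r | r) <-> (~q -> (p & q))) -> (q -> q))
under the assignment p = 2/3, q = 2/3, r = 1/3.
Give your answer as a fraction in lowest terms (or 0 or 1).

0

r | r = 1/3 | 1/3 = 1/3
~q = ~2/3 = 1/3
p & q = 2/3 & 2/3 = 2/3
~q -> (p & q) = 1/3 -> 2/3 = 1
(r | r) <-> (~q -> (p & q)) = 1/3 <-> 1 = 1/3
q -> q = 2/3 -> 2/3 = 1
((r | r) <-> (~q -> (p & q))) -> (q -> q) = 1/3 -> 1 = 1
~(((r | r) <-> (~q -> (p & q))) -> (q -> q)) = ~1 = 0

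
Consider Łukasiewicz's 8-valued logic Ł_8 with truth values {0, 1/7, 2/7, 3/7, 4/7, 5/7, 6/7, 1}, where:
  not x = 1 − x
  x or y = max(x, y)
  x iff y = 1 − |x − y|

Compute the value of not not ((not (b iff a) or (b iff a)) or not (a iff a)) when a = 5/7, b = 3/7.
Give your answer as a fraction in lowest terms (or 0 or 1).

5/7

b iff a = 3/7 iff 5/7 = 5/7
not (b iff a) = not 5/7 = 2/7
b iff a = 3/7 iff 5/7 = 5/7
not (b iff a) or (b iff a) = 2/7 or 5/7 = 5/7
a iff a = 5/7 iff 5/7 = 1
not (a iff a) = not 1 = 0
(not (b iff a) or (b iff a)) or not (a iff a) = 5/7 or 0 = 5/7
not ((not (b iff a) or (b iff a)) or not (a iff a)) = not 5/7 = 2/7
not not ((not (b iff a) or (b iff a)) or not (a iff a)) = not 2/7 = 5/7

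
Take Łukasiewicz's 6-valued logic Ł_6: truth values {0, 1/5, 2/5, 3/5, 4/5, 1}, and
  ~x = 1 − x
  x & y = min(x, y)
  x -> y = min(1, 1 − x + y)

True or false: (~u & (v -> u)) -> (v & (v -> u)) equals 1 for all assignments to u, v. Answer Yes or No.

Counterexample: take u = 0, v = 0.
~u = ~0 = 1
v -> u = 0 -> 0 = 1
~u & (v -> u) = 1 & 1 = 1
v -> u = 0 -> 0 = 1
v & (v -> u) = 0 & 1 = 0
(~u & (v -> u)) -> (v & (v -> u)) = 1 -> 0 = 0
This gives 0 ≠ 1.

No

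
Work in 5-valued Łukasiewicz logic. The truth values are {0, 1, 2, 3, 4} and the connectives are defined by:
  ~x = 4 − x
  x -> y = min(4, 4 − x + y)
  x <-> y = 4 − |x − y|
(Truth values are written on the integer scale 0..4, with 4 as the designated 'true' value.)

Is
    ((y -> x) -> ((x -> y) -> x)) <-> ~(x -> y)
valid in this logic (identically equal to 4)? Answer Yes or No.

Counterexample: take x = 0, y = 1.
y -> x = 1 -> 0 = 3
x -> y = 0 -> 1 = 4
(x -> y) -> x = 4 -> 0 = 0
(y -> x) -> ((x -> y) -> x) = 3 -> 0 = 1
x -> y = 0 -> 1 = 4
~(x -> y) = ~4 = 0
((y -> x) -> ((x -> y) -> x)) <-> ~(x -> y) = 1 <-> 0 = 3
This gives 3 ≠ 4.

No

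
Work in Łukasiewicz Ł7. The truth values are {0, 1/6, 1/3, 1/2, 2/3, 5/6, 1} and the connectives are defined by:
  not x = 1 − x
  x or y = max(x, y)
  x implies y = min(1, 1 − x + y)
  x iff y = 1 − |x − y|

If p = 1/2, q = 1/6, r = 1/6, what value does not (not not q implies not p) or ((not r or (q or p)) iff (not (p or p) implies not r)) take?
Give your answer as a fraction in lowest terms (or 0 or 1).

5/6

not q = not 1/6 = 5/6
not not q = not 5/6 = 1/6
not p = not 1/2 = 1/2
not not q implies not p = 1/6 implies 1/2 = 1
not (not not q implies not p) = not 1 = 0
not r = not 1/6 = 5/6
q or p = 1/6 or 1/2 = 1/2
not r or (q or p) = 5/6 or 1/2 = 5/6
p or p = 1/2 or 1/2 = 1/2
not (p or p) = not 1/2 = 1/2
not r = not 1/6 = 5/6
not (p or p) implies not r = 1/2 implies 5/6 = 1
(not r or (q or p)) iff (not (p or p) implies not r) = 5/6 iff 1 = 5/6
not (not not q implies not p) or ((not r or (q or p)) iff (not (p or p) implies not r)) = 0 or 5/6 = 5/6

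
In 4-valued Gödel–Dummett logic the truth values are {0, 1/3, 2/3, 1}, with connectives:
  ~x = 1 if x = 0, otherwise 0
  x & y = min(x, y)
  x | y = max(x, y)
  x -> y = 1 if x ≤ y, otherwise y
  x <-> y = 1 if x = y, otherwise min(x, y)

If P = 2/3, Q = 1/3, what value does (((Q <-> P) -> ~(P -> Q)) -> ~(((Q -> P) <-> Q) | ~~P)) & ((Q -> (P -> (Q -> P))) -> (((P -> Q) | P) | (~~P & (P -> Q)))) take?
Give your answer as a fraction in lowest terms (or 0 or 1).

Q <-> P = 1/3 <-> 2/3 = 1/3
P -> Q = 2/3 -> 1/3 = 1/3
~(P -> Q) = ~1/3 = 0
(Q <-> P) -> ~(P -> Q) = 1/3 -> 0 = 0
Q -> P = 1/3 -> 2/3 = 1
(Q -> P) <-> Q = 1 <-> 1/3 = 1/3
~P = ~2/3 = 0
~~P = ~0 = 1
((Q -> P) <-> Q) | ~~P = 1/3 | 1 = 1
~(((Q -> P) <-> Q) | ~~P) = ~1 = 0
((Q <-> P) -> ~(P -> Q)) -> ~(((Q -> P) <-> Q) | ~~P) = 0 -> 0 = 1
Q -> P = 1/3 -> 2/3 = 1
P -> (Q -> P) = 2/3 -> 1 = 1
Q -> (P -> (Q -> P)) = 1/3 -> 1 = 1
P -> Q = 2/3 -> 1/3 = 1/3
(P -> Q) | P = 1/3 | 2/3 = 2/3
~P = ~2/3 = 0
~~P = ~0 = 1
P -> Q = 2/3 -> 1/3 = 1/3
~~P & (P -> Q) = 1 & 1/3 = 1/3
((P -> Q) | P) | (~~P & (P -> Q)) = 2/3 | 1/3 = 2/3
(Q -> (P -> (Q -> P))) -> (((P -> Q) | P) | (~~P & (P -> Q))) = 1 -> 2/3 = 2/3
(((Q <-> P) -> ~(P -> Q)) -> ~(((Q -> P) <-> Q) | ~~P)) & ((Q -> (P -> (Q -> P))) -> (((P -> Q) | P) | (~~P & (P -> Q)))) = 1 & 2/3 = 2/3

2/3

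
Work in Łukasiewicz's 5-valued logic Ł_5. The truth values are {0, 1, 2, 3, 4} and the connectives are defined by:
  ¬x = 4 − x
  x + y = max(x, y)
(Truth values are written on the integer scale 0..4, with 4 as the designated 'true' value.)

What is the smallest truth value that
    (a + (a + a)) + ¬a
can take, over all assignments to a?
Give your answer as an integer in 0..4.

2

Take a = 2:
a + a = 2 + 2 = 2
a + (a + a) = 2 + 2 = 2
¬a = ¬2 = 2
(a + (a + a)) + ¬a = 2 + 2 = 2
No assignment yields a value below 2, so this is the minimum.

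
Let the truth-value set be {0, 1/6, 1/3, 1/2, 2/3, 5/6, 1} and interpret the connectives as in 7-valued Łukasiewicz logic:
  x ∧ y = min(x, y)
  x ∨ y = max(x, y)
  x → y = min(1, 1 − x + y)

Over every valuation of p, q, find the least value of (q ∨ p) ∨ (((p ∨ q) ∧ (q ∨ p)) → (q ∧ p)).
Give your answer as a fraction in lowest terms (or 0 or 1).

1/2

Take p = 0, q = 1/2:
q ∨ p = 1/2 ∨ 0 = 1/2
p ∨ q = 0 ∨ 1/2 = 1/2
q ∨ p = 1/2 ∨ 0 = 1/2
(p ∨ q) ∧ (q ∨ p) = 1/2 ∧ 1/2 = 1/2
q ∧ p = 1/2 ∧ 0 = 0
((p ∨ q) ∧ (q ∨ p)) → (q ∧ p) = 1/2 → 0 = 1/2
(q ∨ p) ∨ (((p ∨ q) ∧ (q ∨ p)) → (q ∧ p)) = 1/2 ∨ 1/2 = 1/2
No assignment yields a value below 1/2, so this is the minimum.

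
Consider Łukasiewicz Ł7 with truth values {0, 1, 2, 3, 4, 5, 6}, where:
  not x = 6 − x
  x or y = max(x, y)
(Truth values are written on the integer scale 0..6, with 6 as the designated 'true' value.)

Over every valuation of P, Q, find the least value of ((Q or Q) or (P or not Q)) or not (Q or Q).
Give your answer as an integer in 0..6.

3

Take P = 0, Q = 3:
Q or Q = 3 or 3 = 3
not Q = not 3 = 3
P or not Q = 0 or 3 = 3
(Q or Q) or (P or not Q) = 3 or 3 = 3
Q or Q = 3 or 3 = 3
not (Q or Q) = not 3 = 3
((Q or Q) or (P or not Q)) or not (Q or Q) = 3 or 3 = 3
No assignment yields a value below 3, so this is the minimum.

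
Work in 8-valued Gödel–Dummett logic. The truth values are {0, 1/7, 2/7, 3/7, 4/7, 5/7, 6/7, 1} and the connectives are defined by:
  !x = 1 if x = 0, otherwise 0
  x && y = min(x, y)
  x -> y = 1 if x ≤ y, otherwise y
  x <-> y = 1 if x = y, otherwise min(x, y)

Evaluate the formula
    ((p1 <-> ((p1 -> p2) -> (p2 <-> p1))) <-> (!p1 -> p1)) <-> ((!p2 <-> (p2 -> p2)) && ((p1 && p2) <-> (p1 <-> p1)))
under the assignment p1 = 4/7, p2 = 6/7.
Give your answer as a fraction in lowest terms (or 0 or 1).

0

p1 -> p2 = 4/7 -> 6/7 = 1
p2 <-> p1 = 6/7 <-> 4/7 = 4/7
(p1 -> p2) -> (p2 <-> p1) = 1 -> 4/7 = 4/7
p1 <-> ((p1 -> p2) -> (p2 <-> p1)) = 4/7 <-> 4/7 = 1
!p1 = !4/7 = 0
!p1 -> p1 = 0 -> 4/7 = 1
(p1 <-> ((p1 -> p2) -> (p2 <-> p1))) <-> (!p1 -> p1) = 1 <-> 1 = 1
!p2 = !6/7 = 0
p2 -> p2 = 6/7 -> 6/7 = 1
!p2 <-> (p2 -> p2) = 0 <-> 1 = 0
p1 && p2 = 4/7 && 6/7 = 4/7
p1 <-> p1 = 4/7 <-> 4/7 = 1
(p1 && p2) <-> (p1 <-> p1) = 4/7 <-> 1 = 4/7
(!p2 <-> (p2 -> p2)) && ((p1 && p2) <-> (p1 <-> p1)) = 0 && 4/7 = 0
((p1 <-> ((p1 -> p2) -> (p2 <-> p1))) <-> (!p1 -> p1)) <-> ((!p2 <-> (p2 -> p2)) && ((p1 && p2) <-> (p1 <-> p1))) = 1 <-> 0 = 0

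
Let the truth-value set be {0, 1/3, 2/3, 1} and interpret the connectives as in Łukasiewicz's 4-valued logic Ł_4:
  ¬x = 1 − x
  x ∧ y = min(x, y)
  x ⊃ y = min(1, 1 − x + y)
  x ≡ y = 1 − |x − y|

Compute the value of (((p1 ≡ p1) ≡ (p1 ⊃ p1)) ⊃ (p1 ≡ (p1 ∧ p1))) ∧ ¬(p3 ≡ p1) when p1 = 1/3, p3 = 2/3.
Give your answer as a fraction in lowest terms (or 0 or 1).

p1 ≡ p1 = 1/3 ≡ 1/3 = 1
p1 ⊃ p1 = 1/3 ⊃ 1/3 = 1
(p1 ≡ p1) ≡ (p1 ⊃ p1) = 1 ≡ 1 = 1
p1 ∧ p1 = 1/3 ∧ 1/3 = 1/3
p1 ≡ (p1 ∧ p1) = 1/3 ≡ 1/3 = 1
((p1 ≡ p1) ≡ (p1 ⊃ p1)) ⊃ (p1 ≡ (p1 ∧ p1)) = 1 ⊃ 1 = 1
p3 ≡ p1 = 2/3 ≡ 1/3 = 2/3
¬(p3 ≡ p1) = ¬2/3 = 1/3
(((p1 ≡ p1) ≡ (p1 ⊃ p1)) ⊃ (p1 ≡ (p1 ∧ p1))) ∧ ¬(p3 ≡ p1) = 1 ∧ 1/3 = 1/3

1/3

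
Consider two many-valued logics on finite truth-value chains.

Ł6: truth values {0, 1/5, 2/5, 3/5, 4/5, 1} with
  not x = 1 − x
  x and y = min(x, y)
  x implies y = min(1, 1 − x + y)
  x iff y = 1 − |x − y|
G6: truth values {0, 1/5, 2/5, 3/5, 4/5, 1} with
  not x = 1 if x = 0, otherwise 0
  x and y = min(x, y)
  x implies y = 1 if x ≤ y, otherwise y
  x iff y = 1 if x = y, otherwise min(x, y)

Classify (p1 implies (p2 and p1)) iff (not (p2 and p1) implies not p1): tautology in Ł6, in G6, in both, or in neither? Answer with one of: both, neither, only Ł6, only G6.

In Ł6: every assignment gives 1 — tautology.
In G6: at p1 = 2/5, p2 = 1/5 the value is 1/5 — not a tautology.

only Ł6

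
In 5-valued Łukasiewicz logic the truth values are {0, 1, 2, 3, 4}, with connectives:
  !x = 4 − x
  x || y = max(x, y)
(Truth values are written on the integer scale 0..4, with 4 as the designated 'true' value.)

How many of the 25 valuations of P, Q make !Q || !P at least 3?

16

value 4: 9 assignments (counts)
value 3: 7 assignments (counts)
value 2: 5 assignments
value 1: 3 assignments
value 0: 1 assignment
So 16 of the 25 assignments meet the threshold.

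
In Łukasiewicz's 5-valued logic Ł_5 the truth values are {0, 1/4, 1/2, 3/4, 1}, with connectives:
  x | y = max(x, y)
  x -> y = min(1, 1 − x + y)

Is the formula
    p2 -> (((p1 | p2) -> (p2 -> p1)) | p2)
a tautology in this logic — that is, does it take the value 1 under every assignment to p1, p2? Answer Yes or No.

At p1 = 3/4, p2 = 1/4, for instance:
p1 | p2 = 3/4 | 1/4 = 3/4
p2 -> p1 = 1/4 -> 3/4 = 1
(p1 | p2) -> (p2 -> p1) = 3/4 -> 1 = 1
((p1 | p2) -> (p2 -> p1)) | p2 = 1 | 1/4 = 1
p2 -> (((p1 | p2) -> (p2 -> p1)) | p2) = 1/4 -> 1 = 1
and checking the remaining 24 assignments likewise gives ≥ 1 in every case.

Yes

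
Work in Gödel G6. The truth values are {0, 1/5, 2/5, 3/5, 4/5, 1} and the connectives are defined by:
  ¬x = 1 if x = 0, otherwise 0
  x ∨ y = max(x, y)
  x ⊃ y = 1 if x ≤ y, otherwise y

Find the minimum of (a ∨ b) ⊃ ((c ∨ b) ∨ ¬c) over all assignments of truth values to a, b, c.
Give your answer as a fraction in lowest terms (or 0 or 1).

Take a = 2/5, b = 0, c = 1/5:
a ∨ b = 2/5 ∨ 0 = 2/5
c ∨ b = 1/5 ∨ 0 = 1/5
¬c = ¬1/5 = 0
(c ∨ b) ∨ ¬c = 1/5 ∨ 0 = 1/5
(a ∨ b) ⊃ ((c ∨ b) ∨ ¬c) = 2/5 ⊃ 1/5 = 1/5
No assignment yields a value below 1/5, so this is the minimum.

1/5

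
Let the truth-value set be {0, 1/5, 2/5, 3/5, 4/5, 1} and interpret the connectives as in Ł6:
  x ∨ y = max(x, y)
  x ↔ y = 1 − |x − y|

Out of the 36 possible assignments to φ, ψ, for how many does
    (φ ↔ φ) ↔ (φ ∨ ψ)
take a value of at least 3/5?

value 1: 11 assignments (counts)
value 4/5: 9 assignments (counts)
value 3/5: 7 assignments (counts)
value 2/5: 5 assignments
value 1/5: 3 assignments
value 0: 1 assignment
So 27 of the 36 assignments meet the threshold.

27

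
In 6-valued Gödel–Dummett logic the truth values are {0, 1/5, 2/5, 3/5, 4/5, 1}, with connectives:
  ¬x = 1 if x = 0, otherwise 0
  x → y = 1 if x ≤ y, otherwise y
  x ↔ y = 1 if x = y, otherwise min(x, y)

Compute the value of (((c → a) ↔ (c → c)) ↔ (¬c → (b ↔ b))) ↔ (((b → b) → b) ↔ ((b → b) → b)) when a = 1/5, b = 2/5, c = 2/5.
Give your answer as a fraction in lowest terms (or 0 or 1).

1/5

c → a = 2/5 → 1/5 = 1/5
c → c = 2/5 → 2/5 = 1
(c → a) ↔ (c → c) = 1/5 ↔ 1 = 1/5
¬c = ¬2/5 = 0
b ↔ b = 2/5 ↔ 2/5 = 1
¬c → (b ↔ b) = 0 → 1 = 1
((c → a) ↔ (c → c)) ↔ (¬c → (b ↔ b)) = 1/5 ↔ 1 = 1/5
b → b = 2/5 → 2/5 = 1
(b → b) → b = 1 → 2/5 = 2/5
b → b = 2/5 → 2/5 = 1
(b → b) → b = 1 → 2/5 = 2/5
((b → b) → b) ↔ ((b → b) → b) = 2/5 ↔ 2/5 = 1
(((c → a) ↔ (c → c)) ↔ (¬c → (b ↔ b))) ↔ (((b → b) → b) ↔ ((b → b) → b)) = 1/5 ↔ 1 = 1/5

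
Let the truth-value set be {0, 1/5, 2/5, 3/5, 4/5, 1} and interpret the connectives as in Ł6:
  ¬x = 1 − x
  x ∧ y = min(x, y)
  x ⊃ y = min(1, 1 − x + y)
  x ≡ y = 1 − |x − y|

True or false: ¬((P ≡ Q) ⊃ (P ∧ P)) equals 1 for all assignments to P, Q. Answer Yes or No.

Counterexample: take P = 0, Q = 1/5.
P ≡ Q = 0 ≡ 1/5 = 4/5
P ∧ P = 0 ∧ 0 = 0
(P ≡ Q) ⊃ (P ∧ P) = 4/5 ⊃ 0 = 1/5
¬((P ≡ Q) ⊃ (P ∧ P)) = ¬1/5 = 4/5
This gives 4/5 ≠ 1.

No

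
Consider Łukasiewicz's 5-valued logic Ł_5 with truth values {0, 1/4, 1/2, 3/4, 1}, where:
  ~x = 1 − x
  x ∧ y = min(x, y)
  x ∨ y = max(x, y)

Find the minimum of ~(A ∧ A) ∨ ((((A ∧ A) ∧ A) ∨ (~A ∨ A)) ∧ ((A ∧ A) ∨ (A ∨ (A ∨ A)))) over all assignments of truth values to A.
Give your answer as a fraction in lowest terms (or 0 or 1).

1/2

Take A = 1/2:
A ∧ A = 1/2 ∧ 1/2 = 1/2
~(A ∧ A) = ~1/2 = 1/2
A ∧ A = 1/2 ∧ 1/2 = 1/2
(A ∧ A) ∧ A = 1/2 ∧ 1/2 = 1/2
~A = ~1/2 = 1/2
~A ∨ A = 1/2 ∨ 1/2 = 1/2
((A ∧ A) ∧ A) ∨ (~A ∨ A) = 1/2 ∨ 1/2 = 1/2
A ∧ A = 1/2 ∧ 1/2 = 1/2
A ∨ A = 1/2 ∨ 1/2 = 1/2
A ∨ (A ∨ A) = 1/2 ∨ 1/2 = 1/2
(A ∧ A) ∨ (A ∨ (A ∨ A)) = 1/2 ∨ 1/2 = 1/2
(((A ∧ A) ∧ A) ∨ (~A ∨ A)) ∧ ((A ∧ A) ∨ (A ∨ (A ∨ A))) = 1/2 ∧ 1/2 = 1/2
~(A ∧ A) ∨ ((((A ∧ A) ∧ A) ∨ (~A ∨ A)) ∧ ((A ∧ A) ∨ (A ∨ (A ∨ A)))) = 1/2 ∨ 1/2 = 1/2
No assignment yields a value below 1/2, so this is the minimum.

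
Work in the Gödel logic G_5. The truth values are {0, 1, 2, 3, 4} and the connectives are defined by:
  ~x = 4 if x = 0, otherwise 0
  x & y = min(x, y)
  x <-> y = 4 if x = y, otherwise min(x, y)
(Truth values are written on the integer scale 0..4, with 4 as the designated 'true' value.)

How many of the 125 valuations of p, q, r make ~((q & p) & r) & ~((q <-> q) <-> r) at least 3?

value 4: 25 assignments (counts)
value 0: 100 assignments
So 25 of the 125 assignments meet the threshold.

25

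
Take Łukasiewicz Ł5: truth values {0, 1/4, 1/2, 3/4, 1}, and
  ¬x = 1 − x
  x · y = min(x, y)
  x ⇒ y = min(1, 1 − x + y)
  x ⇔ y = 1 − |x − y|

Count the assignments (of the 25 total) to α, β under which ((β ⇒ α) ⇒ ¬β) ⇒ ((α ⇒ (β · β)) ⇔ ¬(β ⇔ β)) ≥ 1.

5

value 1: 5 assignments (counts)
value 3/4: 5 assignments
value 1/2: 5 assignments
value 1/4: 5 assignments
value 0: 5 assignments
So 5 of the 25 assignments meet the threshold.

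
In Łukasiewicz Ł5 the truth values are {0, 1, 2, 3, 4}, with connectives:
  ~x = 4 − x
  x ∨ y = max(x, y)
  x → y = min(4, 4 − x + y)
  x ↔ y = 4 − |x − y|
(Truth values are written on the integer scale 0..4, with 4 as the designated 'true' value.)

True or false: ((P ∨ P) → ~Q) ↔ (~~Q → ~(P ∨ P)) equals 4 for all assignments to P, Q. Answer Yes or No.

Yes

At P = 3, Q = 0, for instance:
P ∨ P = 3 ∨ 3 = 3
~Q = ~0 = 4
(P ∨ P) → ~Q = 3 → 4 = 4
~~Q = ~4 = 0
~(P ∨ P) = ~3 = 1
~~Q → ~(P ∨ P) = 0 → 1 = 4
((P ∨ P) → ~Q) ↔ (~~Q → ~(P ∨ P)) = 4 ↔ 4 = 4
and checking the remaining 24 assignments likewise gives ≥ 4 in every case.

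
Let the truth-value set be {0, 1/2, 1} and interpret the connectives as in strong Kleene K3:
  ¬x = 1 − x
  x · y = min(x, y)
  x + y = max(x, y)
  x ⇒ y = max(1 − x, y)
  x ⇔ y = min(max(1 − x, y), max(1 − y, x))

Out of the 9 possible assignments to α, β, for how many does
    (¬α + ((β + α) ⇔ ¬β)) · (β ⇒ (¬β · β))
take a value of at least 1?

α = 0, β = 0 ↦ 1  ≥
α = 0, β = 1/2 ↦ 1/2  <
α = 0, β = 1 ↦ 0  <
α = 1/2, β = 0 ↦ 1/2  <
α = 1/2, β = 1/2 ↦ 1/2  <
α = 1/2, β = 1 ↦ 0  <
α = 1, β = 0 ↦ 1  ≥
α = 1, β = 1/2 ↦ 1/2  <
α = 1, β = 1 ↦ 0  <
So 2 of the 9 assignments meet the threshold.

2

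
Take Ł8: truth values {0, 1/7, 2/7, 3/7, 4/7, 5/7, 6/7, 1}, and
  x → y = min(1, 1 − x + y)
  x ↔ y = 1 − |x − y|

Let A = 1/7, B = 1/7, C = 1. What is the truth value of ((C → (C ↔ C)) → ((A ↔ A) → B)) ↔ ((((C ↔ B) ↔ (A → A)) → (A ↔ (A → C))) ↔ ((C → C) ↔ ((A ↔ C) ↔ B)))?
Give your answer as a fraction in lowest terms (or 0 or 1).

1/7

C ↔ C = 1 ↔ 1 = 1
C → (C ↔ C) = 1 → 1 = 1
A ↔ A = 1/7 ↔ 1/7 = 1
(A ↔ A) → B = 1 → 1/7 = 1/7
(C → (C ↔ C)) → ((A ↔ A) → B) = 1 → 1/7 = 1/7
C ↔ B = 1 ↔ 1/7 = 1/7
A → A = 1/7 → 1/7 = 1
(C ↔ B) ↔ (A → A) = 1/7 ↔ 1 = 1/7
A → C = 1/7 → 1 = 1
A ↔ (A → C) = 1/7 ↔ 1 = 1/7
((C ↔ B) ↔ (A → A)) → (A ↔ (A → C)) = 1/7 → 1/7 = 1
C → C = 1 → 1 = 1
A ↔ C = 1/7 ↔ 1 = 1/7
(A ↔ C) ↔ B = 1/7 ↔ 1/7 = 1
(C → C) ↔ ((A ↔ C) ↔ B) = 1 ↔ 1 = 1
(((C ↔ B) ↔ (A → A)) → (A ↔ (A → C))) ↔ ((C → C) ↔ ((A ↔ C) ↔ B)) = 1 ↔ 1 = 1
((C → (C ↔ C)) → ((A ↔ A) → B)) ↔ ((((C ↔ B) ↔ (A → A)) → (A ↔ (A → C))) ↔ ((C → C) ↔ ((A ↔ C) ↔ B))) = 1/7 ↔ 1 = 1/7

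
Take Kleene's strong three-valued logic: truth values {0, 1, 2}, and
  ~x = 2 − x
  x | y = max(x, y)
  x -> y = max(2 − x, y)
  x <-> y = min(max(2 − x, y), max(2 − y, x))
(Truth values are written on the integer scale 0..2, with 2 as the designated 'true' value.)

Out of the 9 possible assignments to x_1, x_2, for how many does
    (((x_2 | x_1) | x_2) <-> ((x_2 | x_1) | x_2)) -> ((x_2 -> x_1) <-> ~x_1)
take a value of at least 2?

x_1 = 0, x_2 = 0 ↦ 2  ≥
x_1 = 0, x_2 = 1 ↦ 1  <
x_1 = 0, x_2 = 2 ↦ 0  <
x_1 = 1, x_2 = 0 ↦ 1  <
x_1 = 1, x_2 = 1 ↦ 1  <
x_1 = 1, x_2 = 2 ↦ 1  <
x_1 = 2, x_2 = 0 ↦ 0  <
x_1 = 2, x_2 = 1 ↦ 0  <
x_1 = 2, x_2 = 2 ↦ 0  <
So 1 of the 9 assignments meets the threshold.

1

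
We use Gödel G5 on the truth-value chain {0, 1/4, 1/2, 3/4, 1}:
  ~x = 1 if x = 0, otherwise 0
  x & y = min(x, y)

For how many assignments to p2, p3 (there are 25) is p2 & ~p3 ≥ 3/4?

2

value 1: 1 assignment (counts)
value 3/4: 1 assignment (counts)
value 1/2: 1 assignment
value 1/4: 1 assignment
value 0: 21 assignments
So 2 of the 25 assignments meet the threshold.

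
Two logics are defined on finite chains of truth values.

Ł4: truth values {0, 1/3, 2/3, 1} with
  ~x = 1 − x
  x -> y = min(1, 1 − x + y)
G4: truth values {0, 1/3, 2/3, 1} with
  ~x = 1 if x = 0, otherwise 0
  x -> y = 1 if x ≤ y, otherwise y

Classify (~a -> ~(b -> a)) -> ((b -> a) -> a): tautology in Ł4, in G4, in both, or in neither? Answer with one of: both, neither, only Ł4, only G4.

only Ł4

In Ł4: every assignment gives 1 — tautology.
In G4: at a = 1/3, b = 0 the value is 1/3 — not a tautology.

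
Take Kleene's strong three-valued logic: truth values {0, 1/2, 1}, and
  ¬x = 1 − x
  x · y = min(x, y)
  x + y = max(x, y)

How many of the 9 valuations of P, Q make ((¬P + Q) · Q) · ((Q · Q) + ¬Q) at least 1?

P = 0, Q = 0 ↦ 0  <
P = 0, Q = 1/2 ↦ 1/2  <
P = 0, Q = 1 ↦ 1  ≥
P = 1/2, Q = 0 ↦ 0  <
P = 1/2, Q = 1/2 ↦ 1/2  <
P = 1/2, Q = 1 ↦ 1  ≥
P = 1, Q = 0 ↦ 0  <
P = 1, Q = 1/2 ↦ 1/2  <
P = 1, Q = 1 ↦ 1  ≥
So 3 of the 9 assignments meet the threshold.

3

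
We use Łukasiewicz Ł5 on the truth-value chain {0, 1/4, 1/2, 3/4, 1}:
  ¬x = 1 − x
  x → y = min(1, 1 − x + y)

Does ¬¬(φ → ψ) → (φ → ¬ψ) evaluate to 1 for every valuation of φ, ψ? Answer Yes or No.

No

Counterexample: take φ = 1/4, ψ = 1.
φ → ψ = 1/4 → 1 = 1
¬(φ → ψ) = ¬1 = 0
¬¬(φ → ψ) = ¬0 = 1
¬ψ = ¬1 = 0
φ → ¬ψ = 1/4 → 0 = 3/4
¬¬(φ → ψ) → (φ → ¬ψ) = 1 → 3/4 = 3/4
This gives 3/4 ≠ 1.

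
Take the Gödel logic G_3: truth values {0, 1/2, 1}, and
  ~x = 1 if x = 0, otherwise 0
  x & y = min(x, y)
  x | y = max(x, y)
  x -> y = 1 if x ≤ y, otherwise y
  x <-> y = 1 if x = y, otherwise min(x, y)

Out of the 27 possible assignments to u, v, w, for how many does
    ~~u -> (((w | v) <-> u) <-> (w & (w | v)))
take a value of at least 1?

value 1: 17 assignments (counts)
value 1/2: 6 assignments
value 0: 4 assignments
So 17 of the 27 assignments meet the threshold.

17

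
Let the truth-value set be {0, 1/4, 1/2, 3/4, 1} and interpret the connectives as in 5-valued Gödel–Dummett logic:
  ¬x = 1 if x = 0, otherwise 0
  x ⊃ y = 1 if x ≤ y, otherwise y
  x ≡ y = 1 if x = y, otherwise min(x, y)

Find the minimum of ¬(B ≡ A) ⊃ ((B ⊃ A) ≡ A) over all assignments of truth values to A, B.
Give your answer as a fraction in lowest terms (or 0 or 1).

1/4

Take A = 1/4, B = 0:
B ≡ A = 0 ≡ 1/4 = 0
¬(B ≡ A) = ¬0 = 1
B ⊃ A = 0 ⊃ 1/4 = 1
(B ⊃ A) ≡ A = 1 ≡ 1/4 = 1/4
¬(B ≡ A) ⊃ ((B ⊃ A) ≡ A) = 1 ⊃ 1/4 = 1/4
No assignment yields a value below 1/4, so this is the minimum.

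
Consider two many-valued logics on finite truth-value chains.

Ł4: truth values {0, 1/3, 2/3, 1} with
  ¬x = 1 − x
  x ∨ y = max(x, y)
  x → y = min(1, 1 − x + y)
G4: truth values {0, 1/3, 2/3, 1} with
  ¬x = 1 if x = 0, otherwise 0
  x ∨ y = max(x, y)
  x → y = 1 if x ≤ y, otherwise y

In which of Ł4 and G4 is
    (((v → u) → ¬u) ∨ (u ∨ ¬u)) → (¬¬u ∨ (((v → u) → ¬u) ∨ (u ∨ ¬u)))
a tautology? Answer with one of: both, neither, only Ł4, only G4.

both

In Ł4: every assignment gives 1 — tautology.
In G4: every assignment gives 1 — tautology.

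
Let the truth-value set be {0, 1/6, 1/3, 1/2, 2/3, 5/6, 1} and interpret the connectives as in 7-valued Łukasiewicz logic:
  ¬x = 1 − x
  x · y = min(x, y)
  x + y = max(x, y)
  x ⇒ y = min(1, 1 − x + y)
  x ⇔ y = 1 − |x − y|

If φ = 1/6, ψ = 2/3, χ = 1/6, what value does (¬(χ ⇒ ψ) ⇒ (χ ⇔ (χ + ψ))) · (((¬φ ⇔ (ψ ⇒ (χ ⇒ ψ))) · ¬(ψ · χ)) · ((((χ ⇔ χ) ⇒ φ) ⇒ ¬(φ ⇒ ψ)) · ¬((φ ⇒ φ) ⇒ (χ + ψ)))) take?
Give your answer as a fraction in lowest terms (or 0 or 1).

χ ⇒ ψ = 1/6 ⇒ 2/3 = 1
¬(χ ⇒ ψ) = ¬1 = 0
χ + ψ = 1/6 + 2/3 = 2/3
χ ⇔ (χ + ψ) = 1/6 ⇔ 2/3 = 1/2
¬(χ ⇒ ψ) ⇒ (χ ⇔ (χ + ψ)) = 0 ⇒ 1/2 = 1
¬φ = ¬1/6 = 5/6
χ ⇒ ψ = 1/6 ⇒ 2/3 = 1
ψ ⇒ (χ ⇒ ψ) = 2/3 ⇒ 1 = 1
¬φ ⇔ (ψ ⇒ (χ ⇒ ψ)) = 5/6 ⇔ 1 = 5/6
ψ · χ = 2/3 · 1/6 = 1/6
¬(ψ · χ) = ¬1/6 = 5/6
(¬φ ⇔ (ψ ⇒ (χ ⇒ ψ))) · ¬(ψ · χ) = 5/6 · 5/6 = 5/6
χ ⇔ χ = 1/6 ⇔ 1/6 = 1
(χ ⇔ χ) ⇒ φ = 1 ⇒ 1/6 = 1/6
φ ⇒ ψ = 1/6 ⇒ 2/3 = 1
¬(φ ⇒ ψ) = ¬1 = 0
((χ ⇔ χ) ⇒ φ) ⇒ ¬(φ ⇒ ψ) = 1/6 ⇒ 0 = 5/6
φ ⇒ φ = 1/6 ⇒ 1/6 = 1
χ + ψ = 1/6 + 2/3 = 2/3
(φ ⇒ φ) ⇒ (χ + ψ) = 1 ⇒ 2/3 = 2/3
¬((φ ⇒ φ) ⇒ (χ + ψ)) = ¬2/3 = 1/3
(((χ ⇔ χ) ⇒ φ) ⇒ ¬(φ ⇒ ψ)) · ¬((φ ⇒ φ) ⇒ (χ + ψ)) = 5/6 · 1/3 = 1/3
((¬φ ⇔ (ψ ⇒ (χ ⇒ ψ))) · ¬(ψ · χ)) · ((((χ ⇔ χ) ⇒ φ) ⇒ ¬(φ ⇒ ψ)) · ¬((φ ⇒ φ) ⇒ (χ + ψ))) = 5/6 · 1/3 = 1/3
(¬(χ ⇒ ψ) ⇒ (χ ⇔ (χ + ψ))) · (((¬φ ⇔ (ψ ⇒ (χ ⇒ ψ))) · ¬(ψ · χ)) · ((((χ ⇔ χ) ⇒ φ) ⇒ ¬(φ ⇒ ψ)) · ¬((φ ⇒ φ) ⇒ (χ + ψ)))) = 1 · 1/3 = 1/3

1/3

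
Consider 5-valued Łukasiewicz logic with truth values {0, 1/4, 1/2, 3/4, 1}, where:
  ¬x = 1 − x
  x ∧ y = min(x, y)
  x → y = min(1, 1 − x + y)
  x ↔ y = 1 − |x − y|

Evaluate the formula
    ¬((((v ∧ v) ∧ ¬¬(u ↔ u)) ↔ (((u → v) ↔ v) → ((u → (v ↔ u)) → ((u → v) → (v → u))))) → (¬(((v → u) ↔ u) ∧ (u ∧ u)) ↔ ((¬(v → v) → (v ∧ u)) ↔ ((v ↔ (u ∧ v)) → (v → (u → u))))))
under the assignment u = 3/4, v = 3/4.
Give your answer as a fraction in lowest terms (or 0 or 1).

1/2

v ∧ v = 3/4 ∧ 3/4 = 3/4
u ↔ u = 3/4 ↔ 3/4 = 1
¬(u ↔ u) = ¬1 = 0
¬¬(u ↔ u) = ¬0 = 1
(v ∧ v) ∧ ¬¬(u ↔ u) = 3/4 ∧ 1 = 3/4
u → v = 3/4 → 3/4 = 1
(u → v) ↔ v = 1 ↔ 3/4 = 3/4
v ↔ u = 3/4 ↔ 3/4 = 1
u → (v ↔ u) = 3/4 → 1 = 1
u → v = 3/4 → 3/4 = 1
v → u = 3/4 → 3/4 = 1
(u → v) → (v → u) = 1 → 1 = 1
(u → (v ↔ u)) → ((u → v) → (v → u)) = 1 → 1 = 1
((u → v) ↔ v) → ((u → (v ↔ u)) → ((u → v) → (v → u))) = 3/4 → 1 = 1
((v ∧ v) ∧ ¬¬(u ↔ u)) ↔ (((u → v) ↔ v) → ((u → (v ↔ u)) → ((u → v) → (v → u)))) = 3/4 ↔ 1 = 3/4
v → u = 3/4 → 3/4 = 1
(v → u) ↔ u = 1 ↔ 3/4 = 3/4
u ∧ u = 3/4 ∧ 3/4 = 3/4
((v → u) ↔ u) ∧ (u ∧ u) = 3/4 ∧ 3/4 = 3/4
¬(((v → u) ↔ u) ∧ (u ∧ u)) = ¬3/4 = 1/4
v → v = 3/4 → 3/4 = 1
¬(v → v) = ¬1 = 0
v ∧ u = 3/4 ∧ 3/4 = 3/4
¬(v → v) → (v ∧ u) = 0 → 3/4 = 1
u ∧ v = 3/4 ∧ 3/4 = 3/4
v ↔ (u ∧ v) = 3/4 ↔ 3/4 = 1
u → u = 3/4 → 3/4 = 1
v → (u → u) = 3/4 → 1 = 1
(v ↔ (u ∧ v)) → (v → (u → u)) = 1 → 1 = 1
(¬(v → v) → (v ∧ u)) ↔ ((v ↔ (u ∧ v)) → (v → (u → u))) = 1 ↔ 1 = 1
¬(((v → u) ↔ u) ∧ (u ∧ u)) ↔ ((¬(v → v) → (v ∧ u)) ↔ ((v ↔ (u ∧ v)) → (v → (u → u)))) = 1/4 ↔ 1 = 1/4
(((v ∧ v) ∧ ¬¬(u ↔ u)) ↔ (((u → v) ↔ v) → ((u → (v ↔ u)) → ((u → v) → (v → u))))) → (¬(((v → u) ↔ u) ∧ (u ∧ u)) ↔ ((¬(v → v) → (v ∧ u)) ↔ ((v ↔ (u ∧ v)) → (v → (u → u))))) = 3/4 → 1/4 = 1/2
¬((((v ∧ v) ∧ ¬¬(u ↔ u)) ↔ (((u → v) ↔ v) → ((u → (v ↔ u)) → ((u → v) → (v → u))))) → (¬(((v → u) ↔ u) ∧ (u ∧ u)) ↔ ((¬(v → v) → (v ∧ u)) ↔ ((v ↔ (u ∧ v)) → (v → (u → u)))))) = ¬1/2 = 1/2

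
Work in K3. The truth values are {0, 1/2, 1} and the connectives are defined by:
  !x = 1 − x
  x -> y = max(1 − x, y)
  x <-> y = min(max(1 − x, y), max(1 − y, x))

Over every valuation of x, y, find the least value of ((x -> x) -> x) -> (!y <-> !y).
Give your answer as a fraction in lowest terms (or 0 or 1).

1/2

Take x = 1/2, y = 1/2:
x -> x = 1/2 -> 1/2 = 1/2
(x -> x) -> x = 1/2 -> 1/2 = 1/2
!y = !1/2 = 1/2
!y = !1/2 = 1/2
!y <-> !y = 1/2 <-> 1/2 = 1/2
((x -> x) -> x) -> (!y <-> !y) = 1/2 -> 1/2 = 1/2
No assignment yields a value below 1/2, so this is the minimum.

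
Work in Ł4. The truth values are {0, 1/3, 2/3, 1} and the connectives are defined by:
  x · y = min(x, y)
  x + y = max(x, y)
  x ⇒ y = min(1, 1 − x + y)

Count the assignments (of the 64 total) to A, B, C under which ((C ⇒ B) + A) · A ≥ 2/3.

32

value 1: 16 assignments (counts)
value 2/3: 16 assignments (counts)
value 1/3: 16 assignments
value 0: 16 assignments
So 32 of the 64 assignments meet the threshold.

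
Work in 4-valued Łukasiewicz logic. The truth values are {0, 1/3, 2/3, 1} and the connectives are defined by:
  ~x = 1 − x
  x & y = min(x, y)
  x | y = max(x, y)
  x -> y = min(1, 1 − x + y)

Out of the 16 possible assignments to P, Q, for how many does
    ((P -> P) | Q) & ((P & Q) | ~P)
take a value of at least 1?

5

P = 0, Q = 0 ↦ 1  ≥
P = 0, Q = 1/3 ↦ 1  ≥
P = 0, Q = 2/3 ↦ 1  ≥
P = 0, Q = 1 ↦ 1  ≥
P = 1/3, Q = 0 ↦ 2/3  <
P = 1/3, Q = 1/3 ↦ 2/3  <
P = 1/3, Q = 2/3 ↦ 2/3  <
P = 1/3, Q = 1 ↦ 2/3  <
P = 2/3, Q = 0 ↦ 1/3  <
P = 2/3, Q = 1/3 ↦ 1/3  <
P = 2/3, Q = 2/3 ↦ 2/3  <
P = 2/3, Q = 1 ↦ 2/3  <
P = 1, Q = 0 ↦ 0  <
P = 1, Q = 1/3 ↦ 1/3  <
P = 1, Q = 2/3 ↦ 2/3  <
P = 1, Q = 1 ↦ 1  ≥
So 5 of the 16 assignments meet the threshold.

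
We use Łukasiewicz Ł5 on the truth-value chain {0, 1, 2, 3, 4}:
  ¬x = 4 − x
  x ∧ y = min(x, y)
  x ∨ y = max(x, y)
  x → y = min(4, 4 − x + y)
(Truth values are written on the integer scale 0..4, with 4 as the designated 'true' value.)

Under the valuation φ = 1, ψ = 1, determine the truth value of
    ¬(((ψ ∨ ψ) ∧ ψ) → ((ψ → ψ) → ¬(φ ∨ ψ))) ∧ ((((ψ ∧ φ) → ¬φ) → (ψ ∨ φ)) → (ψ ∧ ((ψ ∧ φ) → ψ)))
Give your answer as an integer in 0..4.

0

ψ ∨ ψ = 1 ∨ 1 = 1
(ψ ∨ ψ) ∧ ψ = 1 ∧ 1 = 1
ψ → ψ = 1 → 1 = 4
φ ∨ ψ = 1 ∨ 1 = 1
¬(φ ∨ ψ) = ¬1 = 3
(ψ → ψ) → ¬(φ ∨ ψ) = 4 → 3 = 3
((ψ ∨ ψ) ∧ ψ) → ((ψ → ψ) → ¬(φ ∨ ψ)) = 1 → 3 = 4
¬(((ψ ∨ ψ) ∧ ψ) → ((ψ → ψ) → ¬(φ ∨ ψ))) = ¬4 = 0
ψ ∧ φ = 1 ∧ 1 = 1
¬φ = ¬1 = 3
(ψ ∧ φ) → ¬φ = 1 → 3 = 4
ψ ∨ φ = 1 ∨ 1 = 1
((ψ ∧ φ) → ¬φ) → (ψ ∨ φ) = 4 → 1 = 1
ψ ∧ φ = 1 ∧ 1 = 1
(ψ ∧ φ) → ψ = 1 → 1 = 4
ψ ∧ ((ψ ∧ φ) → ψ) = 1 ∧ 4 = 1
(((ψ ∧ φ) → ¬φ) → (ψ ∨ φ)) → (ψ ∧ ((ψ ∧ φ) → ψ)) = 1 → 1 = 4
¬(((ψ ∨ ψ) ∧ ψ) → ((ψ → ψ) → ¬(φ ∨ ψ))) ∧ ((((ψ ∧ φ) → ¬φ) → (ψ ∨ φ)) → (ψ ∧ ((ψ ∧ φ) → ψ))) = 0 ∧ 4 = 0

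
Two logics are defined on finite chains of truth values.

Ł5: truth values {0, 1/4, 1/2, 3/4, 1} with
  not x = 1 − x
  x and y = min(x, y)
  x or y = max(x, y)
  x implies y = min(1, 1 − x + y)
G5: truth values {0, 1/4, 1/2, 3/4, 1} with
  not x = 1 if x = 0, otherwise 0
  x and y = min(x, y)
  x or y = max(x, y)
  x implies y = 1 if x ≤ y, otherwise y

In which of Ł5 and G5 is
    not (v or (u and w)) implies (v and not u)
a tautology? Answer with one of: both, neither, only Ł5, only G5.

neither

In Ł5: at u = 0, v = 0, w = 0 the value is 0 — not a tautology.
In G5: at u = 0, v = 0, w = 0 the value is 0 — not a tautology.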